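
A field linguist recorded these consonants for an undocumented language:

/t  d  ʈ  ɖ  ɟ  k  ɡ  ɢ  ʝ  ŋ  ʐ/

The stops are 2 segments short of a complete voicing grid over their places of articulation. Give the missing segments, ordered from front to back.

/c/, /q/

place of articulation  voiceless  voiced  
alveolar          t         d       
retroflex         ʈ         ɖ       
palatal           —         ɟ       
velar             k         ɡ       
uvular            —         ɢ       
Gaps, from front to back: palatal lacks voiceless (/c/); uvular lacks voiceless (/q/).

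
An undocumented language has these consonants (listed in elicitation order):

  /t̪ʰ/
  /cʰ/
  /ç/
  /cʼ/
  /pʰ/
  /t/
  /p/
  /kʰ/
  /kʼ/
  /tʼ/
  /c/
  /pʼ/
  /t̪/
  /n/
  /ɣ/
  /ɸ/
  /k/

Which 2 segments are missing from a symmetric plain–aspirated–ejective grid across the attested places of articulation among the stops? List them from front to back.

/t̪ʼ/, /tʰ/

place of articulation  plain     aspirated  ejective
bilabial          p         pʰ        pʼ      
dental            t̪        t̪ʰ       —       
alveolar          t         —         tʼ      
palatal           c         cʰ        cʼ      
velar             k         kʰ        kʼ      
Gaps, from front to back: dental lacks ejective (/t̪ʼ/); alveolar lacks aspirated (/tʰ/).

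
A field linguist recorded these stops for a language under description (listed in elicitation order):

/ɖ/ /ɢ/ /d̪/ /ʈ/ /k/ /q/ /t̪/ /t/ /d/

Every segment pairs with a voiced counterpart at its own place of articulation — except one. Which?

Dental: /t̪/ ~ /d̪/
Alveolar: /t/ ~ /d/
Retroflex: /ʈ/ ~ /ɖ/
Uvular: /q/ ~ /ɢ/
Velar: only /k/ (voiceless); no voiced partner.
So /k/ is the unpaired segment.

/k/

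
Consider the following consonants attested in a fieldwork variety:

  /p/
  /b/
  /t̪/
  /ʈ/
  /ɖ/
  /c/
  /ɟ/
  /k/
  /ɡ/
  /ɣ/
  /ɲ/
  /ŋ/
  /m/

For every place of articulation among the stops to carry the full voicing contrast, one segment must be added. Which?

Voiceless: /p/ (bilabial), /t̪/ (dental), /ʈ/ (retroflex), /c/ (palatal), /k/ (velar).
Voiced: /b/ (bilabial), /ɖ/ (retroflex), /ɟ/ (palatal), /ɡ/ (velar).
The dental row has no voiced member, so the gap is the voiced dental stop /d̪/.

/d̪/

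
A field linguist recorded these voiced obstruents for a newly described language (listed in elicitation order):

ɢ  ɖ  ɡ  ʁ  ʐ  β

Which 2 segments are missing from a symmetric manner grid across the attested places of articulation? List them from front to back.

place of articulation  stop      fricative
bilabial          —         β       
retroflex         ɖ         ʐ       
velar             ɡ         —       
uvular            ɢ         ʁ       
Gaps, from front to back: bilabial lacks stop (/b/); velar lacks fricative (/ɣ/).

/b/, /ɣ/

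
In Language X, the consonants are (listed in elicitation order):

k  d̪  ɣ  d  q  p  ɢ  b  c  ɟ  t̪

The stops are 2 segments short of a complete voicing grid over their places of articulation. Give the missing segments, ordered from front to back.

bilabial: voiceless /p/, voiced /b/.
dental: voiceless /t̪/, voiced /d̪/.
alveolar: voiceless —, voiced /d/.
palatal: voiceless /c/, voiced /ɟ/.
velar: voiceless /k/, voiced —.
uvular: voiceless /q/, voiced /ɢ/.
Gaps, from front to back: alveolar lacks voiceless (/t/); velar lacks voiced (/ɡ/).

/t/, /ɡ/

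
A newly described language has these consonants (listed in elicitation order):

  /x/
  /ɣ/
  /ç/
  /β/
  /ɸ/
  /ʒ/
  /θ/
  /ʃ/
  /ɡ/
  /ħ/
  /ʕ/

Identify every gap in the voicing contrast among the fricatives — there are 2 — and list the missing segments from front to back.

/ð/, /ʝ/

Voiceless: /ɸ/ (bilabial), /θ/ (dental), /ʃ/ (postalveolar), /ç/ (palatal), /x/ (velar), /ħ/ (pharyngeal).
Voiced: /β/ (bilabial), /ʒ/ (postalveolar), /ɣ/ (velar), /ʕ/ (pharyngeal).
Gaps, from front to back: dental lacks voiced (/ð/); palatal lacks voiced (/ʝ/).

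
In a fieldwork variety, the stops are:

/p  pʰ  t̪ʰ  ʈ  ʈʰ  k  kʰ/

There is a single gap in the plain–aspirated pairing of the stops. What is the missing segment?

bilabial: plain /p/, aspirated /pʰ/.
dental: plain —, aspirated /t̪ʰ/.
retroflex: plain /ʈ/, aspirated /ʈʰ/.
velar: plain /k/, aspirated /kʰ/.
The dental row has no plain member, so the gap is the plain dental stop /t̪/.

/t̪/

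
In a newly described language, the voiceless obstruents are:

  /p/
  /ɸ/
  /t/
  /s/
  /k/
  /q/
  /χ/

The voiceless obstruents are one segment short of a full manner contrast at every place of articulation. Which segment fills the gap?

/x/

bilabial: stop /p/, fricative /ɸ/.
alveolar: stop /t/, fricative /s/.
velar: stop /k/, fricative —.
uvular: stop /q/, fricative /χ/.
The velar row has no fricative member, so the gap is the velar fricative /x/.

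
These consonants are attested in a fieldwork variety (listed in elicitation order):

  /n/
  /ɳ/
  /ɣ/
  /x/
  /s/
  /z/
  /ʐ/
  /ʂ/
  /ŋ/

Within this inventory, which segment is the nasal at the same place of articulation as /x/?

/ŋ/

/x/ is a voiceless velar fricative.
The nasal at the same place is a velar nasal — in this inventory, /ŋ/.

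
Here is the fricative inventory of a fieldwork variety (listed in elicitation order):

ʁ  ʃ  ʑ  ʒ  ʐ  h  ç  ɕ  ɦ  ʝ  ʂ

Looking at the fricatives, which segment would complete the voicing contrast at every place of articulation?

/χ/

Voiceless: /ʃ/ (postalveolar), /ʂ/ (retroflex), /ɕ/ (alveolo-palatal), /ç/ (palatal), /h/ (glottal).
Voiced: /ʒ/ (postalveolar), /ʐ/ (retroflex), /ʑ/ (alveolo-palatal), /ʝ/ (palatal), /ʁ/ (uvular), /ɦ/ (glottal).
The uvular row has no voiceless member, so the gap is the voiceless uvular fricative /χ/.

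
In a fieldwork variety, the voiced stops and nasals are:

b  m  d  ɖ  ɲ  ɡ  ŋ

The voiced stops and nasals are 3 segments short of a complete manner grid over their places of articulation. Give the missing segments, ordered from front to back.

Oral stop: /b/ (bilabial), /d/ (alveolar), /ɖ/ (retroflex), /ɡ/ (velar).
Nasal: /m/ (bilabial), /ɲ/ (palatal), /ŋ/ (velar).
Gaps, from front to back: alveolar lacks nasal (/n/); retroflex lacks nasal (/ɳ/); palatal lacks oral stop (/ɟ/).

/n/, /ɳ/, /ɟ/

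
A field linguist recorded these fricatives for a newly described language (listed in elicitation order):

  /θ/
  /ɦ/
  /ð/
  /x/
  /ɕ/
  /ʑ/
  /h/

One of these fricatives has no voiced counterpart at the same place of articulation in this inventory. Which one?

/x/

Dental: /θ/ ~ /ð/
Alveolo-palatal: /ɕ/ ~ /ʑ/
Glottal: /h/ ~ /ɦ/
Velar: only /x/ (voiceless); no voiced partner.
So /x/ is the unpaired segment.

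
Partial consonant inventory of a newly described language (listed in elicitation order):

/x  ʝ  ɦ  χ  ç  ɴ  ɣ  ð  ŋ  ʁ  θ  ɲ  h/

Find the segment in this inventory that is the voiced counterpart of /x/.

/ɣ/

/x/ is a voiceless velar fricative.
The voiced counterpart is a voiced velar fricative — in this inventory, /ɣ/.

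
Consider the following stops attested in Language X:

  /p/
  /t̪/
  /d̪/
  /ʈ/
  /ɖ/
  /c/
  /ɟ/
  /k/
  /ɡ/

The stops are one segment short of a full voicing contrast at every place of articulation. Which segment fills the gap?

/b/

place of articulation  voiceless  voiced  
bilabial          p         —       
dental            t̪        d̪      
retroflex         ʈ         ɖ       
palatal           c         ɟ       
velar             k         ɡ       
The bilabial row has no voiced member, so the gap is the voiced bilabial stop /b/.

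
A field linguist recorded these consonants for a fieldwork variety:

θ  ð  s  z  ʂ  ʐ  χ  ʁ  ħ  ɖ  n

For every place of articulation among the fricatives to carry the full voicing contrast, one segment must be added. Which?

place of articulation  voiceless  voiced  
dental            θ         ð       
alveolar          s         z       
retroflex         ʂ         ʐ       
uvular            χ         ʁ       
pharyngeal        ħ         —       
The pharyngeal row has no voiced member, so the gap is the voiced pharyngeal fricative /ʕ/.

/ʕ/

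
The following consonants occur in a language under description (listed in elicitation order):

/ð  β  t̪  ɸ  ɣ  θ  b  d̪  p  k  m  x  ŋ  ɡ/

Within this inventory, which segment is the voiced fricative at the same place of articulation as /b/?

/b/ is a voiced bilabial stop.
The voiced fricative at the same place is a voiced bilabial fricative — in this inventory, /β/.

/β/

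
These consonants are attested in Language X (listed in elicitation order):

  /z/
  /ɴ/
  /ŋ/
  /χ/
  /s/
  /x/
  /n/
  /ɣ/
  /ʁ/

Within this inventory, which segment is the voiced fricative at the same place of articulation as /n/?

/n/ is an alveolar nasal.
The voiced fricative at the same place is a voiced alveolar fricative — in this inventory, /z/.

/z/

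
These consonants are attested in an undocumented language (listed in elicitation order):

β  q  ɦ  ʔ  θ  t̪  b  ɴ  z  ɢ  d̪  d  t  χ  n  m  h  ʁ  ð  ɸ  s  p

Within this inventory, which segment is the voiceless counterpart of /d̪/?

/t̪/

/d̪/ is a voiced dental stop.
The voiceless counterpart is a voiceless dental stop — in this inventory, /t̪/.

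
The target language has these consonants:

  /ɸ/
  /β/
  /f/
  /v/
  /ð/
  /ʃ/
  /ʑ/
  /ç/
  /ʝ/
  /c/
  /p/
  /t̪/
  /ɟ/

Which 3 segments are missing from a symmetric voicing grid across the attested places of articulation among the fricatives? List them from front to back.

place of articulation  voiceless  voiced  
bilabial          ɸ         β       
labiodental       f         v       
dental            —         ð       
postalveolar      ʃ         —       
alveolo-palatal   —         ʑ       
palatal           ç         ʝ       
Gaps, from front to back: dental lacks voiceless (/θ/); postalveolar lacks voiced (/ʒ/); alveolo-palatal lacks voiceless (/ɕ/).

/θ/, /ʒ/, /ɕ/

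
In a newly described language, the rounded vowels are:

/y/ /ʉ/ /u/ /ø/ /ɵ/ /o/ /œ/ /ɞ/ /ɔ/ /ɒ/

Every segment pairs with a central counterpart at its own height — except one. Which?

High: /y/ ~ /ʉ/ ~ /u/
High-mid: /ø/ ~ /ɵ/ ~ /o/
Low-mid: /œ/ ~ /ɞ/ ~ /ɔ/
Low: only /ɒ/ (back); no central partner.
So /ɒ/ is the unpaired segment.

/ɒ/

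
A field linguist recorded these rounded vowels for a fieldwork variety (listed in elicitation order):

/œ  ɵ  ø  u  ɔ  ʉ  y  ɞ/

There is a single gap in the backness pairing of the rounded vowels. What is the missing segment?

height            front     central   back    
high              y         ʉ         u       
high-mid          ø         ɵ         —       
low-mid           œ         ɞ         ɔ       
The high-mid row has no back member, so the gap is the high-mid back rounded vowel /o/.

/o/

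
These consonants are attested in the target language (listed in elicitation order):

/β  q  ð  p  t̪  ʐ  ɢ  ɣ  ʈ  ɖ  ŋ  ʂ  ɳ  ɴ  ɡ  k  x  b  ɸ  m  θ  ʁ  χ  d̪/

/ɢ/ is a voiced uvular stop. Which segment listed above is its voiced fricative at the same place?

The voiced fricative at the same place is a voiced uvular fricative — in this inventory, /ʁ/.

/ʁ/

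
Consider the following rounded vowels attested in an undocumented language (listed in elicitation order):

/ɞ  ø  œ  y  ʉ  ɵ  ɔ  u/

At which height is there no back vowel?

Front: /y/ (high), /ø/ (high-mid), /œ/ (low-mid).
Central: /ʉ/ (high), /ɵ/ (high-mid), /ɞ/ (low-mid).
Back: /u/ (high), /ɔ/ (low-mid).
Every height has a back member except high-mid, where /o/ would be expected.

high-mid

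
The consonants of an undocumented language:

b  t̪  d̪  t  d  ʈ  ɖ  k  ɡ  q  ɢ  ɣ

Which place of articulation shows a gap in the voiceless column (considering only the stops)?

bilabial

place of articulation  voiceless  voiced  
bilabial          —         b       
dental            t̪        d̪      
alveolar          t         d       
retroflex         ʈ         ɖ       
velar             k         ɡ       
uvular            q         ɢ       
Every place of articulation has a voiceless member except bilabial, where /p/ would be expected.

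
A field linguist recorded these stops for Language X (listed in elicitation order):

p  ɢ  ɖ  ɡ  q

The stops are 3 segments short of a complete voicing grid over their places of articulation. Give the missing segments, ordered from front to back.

/b/, /ʈ/, /k/

place of articulation  voiceless  voiced  
bilabial          p         —       
retroflex         —         ɖ       
velar             —         ɡ       
uvular            q         ɢ       
Gaps, from front to back: bilabial lacks voiced (/b/); retroflex lacks voiceless (/ʈ/); velar lacks voiceless (/k/).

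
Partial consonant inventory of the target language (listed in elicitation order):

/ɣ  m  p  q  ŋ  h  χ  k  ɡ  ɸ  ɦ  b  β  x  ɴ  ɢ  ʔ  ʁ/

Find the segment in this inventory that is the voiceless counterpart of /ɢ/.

/q/

/ɢ/ is a voiced uvular stop.
The voiceless counterpart is a voiceless uvular stop — in this inventory, /q/.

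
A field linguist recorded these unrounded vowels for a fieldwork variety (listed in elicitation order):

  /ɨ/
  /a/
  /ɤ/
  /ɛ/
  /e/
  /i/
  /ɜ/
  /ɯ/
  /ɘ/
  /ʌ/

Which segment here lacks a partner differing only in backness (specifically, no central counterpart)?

High: /i/ ~ /ɨ/ ~ /ɯ/
High-mid: /e/ ~ /ɘ/ ~ /ɤ/
Low-mid: /ɛ/ ~ /ɜ/ ~ /ʌ/
Low: only /a/ (front); no central partner.
So /a/ is the unpaired segment.

/a/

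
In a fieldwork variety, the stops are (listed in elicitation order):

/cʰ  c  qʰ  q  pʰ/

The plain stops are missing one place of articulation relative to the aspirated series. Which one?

bilabial

place of articulation  plain     aspirated
bilabial          —         pʰ      
palatal           c         cʰ      
uvular            q         qʰ      
Every place of articulation has a plain member except bilabial, where /p/ would be expected.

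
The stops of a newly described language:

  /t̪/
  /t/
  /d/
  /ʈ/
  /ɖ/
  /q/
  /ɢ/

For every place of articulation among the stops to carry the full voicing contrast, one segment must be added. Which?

Voiceless: /t̪/ (dental), /t/ (alveolar), /ʈ/ (retroflex), /q/ (uvular).
Voiced: /d/ (alveolar), /ɖ/ (retroflex), /ɢ/ (uvular).
The dental row has no voiced member, so the gap is the voiced dental stop /d̪/.

/d̪/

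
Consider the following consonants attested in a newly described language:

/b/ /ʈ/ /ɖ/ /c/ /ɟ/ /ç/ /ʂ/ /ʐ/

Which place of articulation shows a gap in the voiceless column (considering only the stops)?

bilabial

Voiceless: /ʈ/ (retroflex), /c/ (palatal).
Voiced: /b/ (bilabial), /ɖ/ (retroflex), /ɟ/ (palatal).
Every place of articulation has a voiceless member except bilabial, where /p/ would be expected.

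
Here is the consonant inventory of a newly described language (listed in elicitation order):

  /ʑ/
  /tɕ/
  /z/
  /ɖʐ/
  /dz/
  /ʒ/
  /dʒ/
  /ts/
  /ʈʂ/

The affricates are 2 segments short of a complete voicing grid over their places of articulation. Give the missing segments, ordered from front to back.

/tʃ/, /dʑ/

alveolar: voiceless /ts/, voiced /dz/.
postalveolar: voiceless —, voiced /dʒ/.
retroflex: voiceless /ʈʂ/, voiced /ɖʐ/.
alveolo-palatal: voiceless /tɕ/, voiced —.
Gaps, from front to back: postalveolar lacks voiceless (/tʃ/); alveolo-palatal lacks voiced (/dʑ/).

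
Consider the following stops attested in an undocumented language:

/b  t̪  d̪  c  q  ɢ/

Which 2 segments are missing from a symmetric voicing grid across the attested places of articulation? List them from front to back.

Voiceless: /t̪/ (dental), /c/ (palatal), /q/ (uvular).
Voiced: /b/ (bilabial), /d̪/ (dental), /ɢ/ (uvular).
Gaps, from front to back: bilabial lacks voiceless (/p/); palatal lacks voiced (/ɟ/).

/p/, /ɟ/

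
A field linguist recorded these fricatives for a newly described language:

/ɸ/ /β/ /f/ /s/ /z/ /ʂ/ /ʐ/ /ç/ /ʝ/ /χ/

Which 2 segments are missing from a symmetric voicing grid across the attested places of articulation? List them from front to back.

/v/, /ʁ/

place of articulation  voiceless  voiced  
bilabial          ɸ         β       
labiodental       f         —       
alveolar          s         z       
retroflex         ʂ         ʐ       
palatal           ç         ʝ       
uvular            χ         —       
Gaps, from front to back: labiodental lacks voiced (/v/); uvular lacks voiced (/ʁ/).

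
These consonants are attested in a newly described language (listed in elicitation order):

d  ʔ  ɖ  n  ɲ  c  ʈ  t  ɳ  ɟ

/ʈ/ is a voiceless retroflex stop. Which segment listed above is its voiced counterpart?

The voiced counterpart is a voiced retroflex stop — in this inventory, /ɖ/.

/ɖ/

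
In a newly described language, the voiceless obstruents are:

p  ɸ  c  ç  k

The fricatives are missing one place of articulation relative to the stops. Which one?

velar

bilabial: stop /p/, fricative /ɸ/.
palatal: stop /c/, fricative /ç/.
velar: stop /k/, fricative —.
Every place of articulation has a fricative member except velar, where /x/ would be expected.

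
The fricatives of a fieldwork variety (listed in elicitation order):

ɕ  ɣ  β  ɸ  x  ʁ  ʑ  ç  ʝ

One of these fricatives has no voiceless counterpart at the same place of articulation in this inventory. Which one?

/ʁ/

Bilabial: /ɸ/ ~ /β/
Alveolo-palatal: /ɕ/ ~ /ʑ/
Palatal: /ç/ ~ /ʝ/
Velar: /x/ ~ /ɣ/
Uvular: only /ʁ/ (voiced); no voiceless partner.
So /ʁ/ is the unpaired segment.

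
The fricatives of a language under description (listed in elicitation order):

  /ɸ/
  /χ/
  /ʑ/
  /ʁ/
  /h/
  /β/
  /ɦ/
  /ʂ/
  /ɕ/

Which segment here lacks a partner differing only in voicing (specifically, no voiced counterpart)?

/ʂ/

Bilabial: /ɸ/ ~ /β/
Alveolo-palatal: /ɕ/ ~ /ʑ/
Uvular: /χ/ ~ /ʁ/
Glottal: /h/ ~ /ɦ/
Retroflex: only /ʂ/ (voiceless); no voiced partner.
So /ʂ/ is the unpaired segment.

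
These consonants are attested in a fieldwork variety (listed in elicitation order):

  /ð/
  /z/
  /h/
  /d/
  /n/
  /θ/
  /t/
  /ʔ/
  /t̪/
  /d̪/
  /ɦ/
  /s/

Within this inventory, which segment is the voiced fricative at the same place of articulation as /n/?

/z/

/n/ is an alveolar nasal.
The voiced fricative at the same place is a voiced alveolar fricative — in this inventory, /z/.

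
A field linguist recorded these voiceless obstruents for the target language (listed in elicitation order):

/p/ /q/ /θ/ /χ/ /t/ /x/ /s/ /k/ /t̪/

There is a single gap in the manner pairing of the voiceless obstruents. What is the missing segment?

/ɸ/

bilabial: stop /p/, fricative —.
dental: stop /t̪/, fricative /θ/.
alveolar: stop /t/, fricative /s/.
velar: stop /k/, fricative /x/.
uvular: stop /q/, fricative /χ/.
The bilabial row has no fricative member, so the gap is the bilabial fricative /ɸ/.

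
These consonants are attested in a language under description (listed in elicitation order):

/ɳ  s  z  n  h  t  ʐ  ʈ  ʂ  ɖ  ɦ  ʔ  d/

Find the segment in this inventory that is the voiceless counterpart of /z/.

/s/

/z/ is a voiced alveolar fricative.
The voiceless counterpart is a voiceless alveolar fricative — in this inventory, /s/.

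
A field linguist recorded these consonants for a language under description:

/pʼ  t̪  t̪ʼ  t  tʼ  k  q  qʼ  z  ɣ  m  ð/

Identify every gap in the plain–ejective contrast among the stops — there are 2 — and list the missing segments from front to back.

bilabial: plain —, ejective /pʼ/.
dental: plain /t̪/, ejective /t̪ʼ/.
alveolar: plain /t/, ejective /tʼ/.
velar: plain /k/, ejective —.
uvular: plain /q/, ejective /qʼ/.
Gaps, from front to back: bilabial lacks plain (/p/); velar lacks ejective (/kʼ/).

/p/, /kʼ/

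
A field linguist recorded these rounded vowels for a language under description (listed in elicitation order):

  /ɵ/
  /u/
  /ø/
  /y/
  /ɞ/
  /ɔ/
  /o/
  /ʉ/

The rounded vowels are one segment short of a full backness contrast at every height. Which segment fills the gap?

/œ/

Front: /y/ (high), /ø/ (high-mid).
Central: /ʉ/ (high), /ɵ/ (high-mid), /ɞ/ (low-mid).
Back: /u/ (high), /o/ (high-mid), /ɔ/ (low-mid).
The low-mid row has no front member, so the gap is the low-mid front rounded vowel /œ/.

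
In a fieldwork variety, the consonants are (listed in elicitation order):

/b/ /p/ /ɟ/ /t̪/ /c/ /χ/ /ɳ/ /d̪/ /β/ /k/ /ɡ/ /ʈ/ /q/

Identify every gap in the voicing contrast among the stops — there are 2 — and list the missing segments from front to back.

/ɖ/, /ɢ/

bilabial: voiceless /p/, voiced /b/.
dental: voiceless /t̪/, voiced /d̪/.
retroflex: voiceless /ʈ/, voiced —.
palatal: voiceless /c/, voiced /ɟ/.
velar: voiceless /k/, voiced /ɡ/.
uvular: voiceless /q/, voiced —.
Gaps, from front to back: retroflex lacks voiced (/ɖ/); uvular lacks voiced (/ɢ/).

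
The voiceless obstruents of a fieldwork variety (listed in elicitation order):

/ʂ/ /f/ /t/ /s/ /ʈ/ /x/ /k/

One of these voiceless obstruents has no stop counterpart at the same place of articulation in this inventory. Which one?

Alveolar: /t/ ~ /s/
Retroflex: /ʈ/ ~ /ʂ/
Velar: /k/ ~ /x/
Labiodental: only /f/ (fricative); no stop partner.
So /f/ is the unpaired segment.

/f/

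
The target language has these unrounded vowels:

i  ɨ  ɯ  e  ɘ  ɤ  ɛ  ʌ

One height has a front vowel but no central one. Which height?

height            front     central   back    
high              i         ɨ         ɯ       
high-mid          e         ɘ         ɤ       
low-mid           ɛ         —         ʌ       
Every height has a central member except low-mid, where /ɜ/ would be expected.

low-mid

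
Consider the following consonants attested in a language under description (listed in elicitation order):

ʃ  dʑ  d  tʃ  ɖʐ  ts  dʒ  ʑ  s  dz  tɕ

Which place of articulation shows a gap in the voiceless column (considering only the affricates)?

retroflex

alveolar: voiceless /ts/, voiced /dz/.
postalveolar: voiceless /tʃ/, voiced /dʒ/.
retroflex: voiceless —, voiced /ɖʐ/.
alveolo-palatal: voiceless /tɕ/, voiced /dʑ/.
Every place of articulation has a voiceless member except retroflex, where /ʈʂ/ would be expected.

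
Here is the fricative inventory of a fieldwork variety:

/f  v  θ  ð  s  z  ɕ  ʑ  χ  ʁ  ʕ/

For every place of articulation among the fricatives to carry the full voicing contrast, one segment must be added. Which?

labiodental: voiceless /f/, voiced /v/.
dental: voiceless /θ/, voiced /ð/.
alveolar: voiceless /s/, voiced /z/.
alveolo-palatal: voiceless /ɕ/, voiced /ʑ/.
uvular: voiceless /χ/, voiced /ʁ/.
pharyngeal: voiceless —, voiced /ʕ/.
The pharyngeal row has no voiceless member, so the gap is the voiceless pharyngeal fricative /ħ/.

/ħ/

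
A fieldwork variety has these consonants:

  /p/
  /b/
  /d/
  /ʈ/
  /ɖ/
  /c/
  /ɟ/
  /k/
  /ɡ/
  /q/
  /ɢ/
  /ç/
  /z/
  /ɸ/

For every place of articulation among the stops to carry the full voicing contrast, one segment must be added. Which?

/t/

Voiceless: /p/ (bilabial), /ʈ/ (retroflex), /c/ (palatal), /k/ (velar), /q/ (uvular).
Voiced: /b/ (bilabial), /d/ (alveolar), /ɖ/ (retroflex), /ɟ/ (palatal), /ɡ/ (velar), /ɢ/ (uvular).
The alveolar row has no voiceless member, so the gap is the voiceless alveolar stop /t/.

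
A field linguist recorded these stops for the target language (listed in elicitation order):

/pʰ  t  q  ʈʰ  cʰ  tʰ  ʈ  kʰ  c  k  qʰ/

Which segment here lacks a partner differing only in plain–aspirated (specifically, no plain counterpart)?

Alveolar: /t/ ~ /tʰ/
Retroflex: /ʈ/ ~ /ʈʰ/
Palatal: /c/ ~ /cʰ/
Velar: /k/ ~ /kʰ/
Uvular: /q/ ~ /qʰ/
Bilabial: only /pʰ/ (aspirated); no plain partner.
So /pʰ/ is the unpaired segment.

/pʰ/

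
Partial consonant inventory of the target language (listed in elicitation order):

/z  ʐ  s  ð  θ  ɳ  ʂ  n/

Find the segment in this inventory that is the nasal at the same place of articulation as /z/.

/n/

/z/ is a voiced alveolar fricative.
The nasal at the same place is an alveolar nasal — in this inventory, /n/.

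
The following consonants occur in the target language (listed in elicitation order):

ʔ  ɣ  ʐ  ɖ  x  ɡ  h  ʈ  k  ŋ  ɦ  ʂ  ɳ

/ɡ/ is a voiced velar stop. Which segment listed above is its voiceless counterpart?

The voiceless counterpart is a voiceless velar stop — in this inventory, /k/.

/k/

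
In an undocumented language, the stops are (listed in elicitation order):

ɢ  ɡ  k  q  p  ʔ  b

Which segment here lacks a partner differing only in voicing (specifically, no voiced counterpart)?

Bilabial: /p/ ~ /b/
Velar: /k/ ~ /ɡ/
Uvular: /q/ ~ /ɢ/
Glottal: only /ʔ/ (voiceless); no voiced partner.
So /ʔ/ is the unpaired segment.

/ʔ/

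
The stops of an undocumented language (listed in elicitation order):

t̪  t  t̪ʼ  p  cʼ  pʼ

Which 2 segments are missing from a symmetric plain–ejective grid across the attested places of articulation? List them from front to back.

place of articulation  plain     ejective
bilabial          p         pʼ      
dental            t̪        t̪ʼ     
alveolar          t         —       
palatal           —         cʼ      
Gaps, from front to back: alveolar lacks ejective (/tʼ/); palatal lacks plain (/c/).

/tʼ/, /c/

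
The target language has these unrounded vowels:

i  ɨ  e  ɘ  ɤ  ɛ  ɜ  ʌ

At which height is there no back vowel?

high

Front: /i/ (high), /e/ (high-mid), /ɛ/ (low-mid).
Central: /ɨ/ (high), /ɘ/ (high-mid), /ɜ/ (low-mid).
Back: /ɤ/ (high-mid), /ʌ/ (low-mid).
Every height has a back member except high, where /ɯ/ would be expected.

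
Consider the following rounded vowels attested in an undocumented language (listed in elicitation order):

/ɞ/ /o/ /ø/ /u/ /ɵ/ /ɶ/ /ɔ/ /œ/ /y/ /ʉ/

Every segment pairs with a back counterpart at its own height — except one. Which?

/ɶ/

High: /y/ ~ /ʉ/ ~ /u/
High-mid: /ø/ ~ /ɵ/ ~ /o/
Low-mid: /œ/ ~ /ɞ/ ~ /ɔ/
Low: only /ɶ/ (front); no back partner.
So /ɶ/ is the unpaired segment.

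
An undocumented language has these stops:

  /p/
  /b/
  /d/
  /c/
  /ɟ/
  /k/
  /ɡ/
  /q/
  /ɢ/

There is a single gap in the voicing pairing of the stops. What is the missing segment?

place of articulation  voiceless  voiced  
bilabial          p         b       
alveolar          —         d       
palatal           c         ɟ       
velar             k         ɡ       
uvular            q         ɢ       
The alveolar row has no voiceless member, so the gap is the voiceless alveolar stop /t/.

/t/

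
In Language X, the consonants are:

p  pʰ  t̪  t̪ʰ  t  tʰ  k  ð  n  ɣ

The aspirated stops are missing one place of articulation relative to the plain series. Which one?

bilabial: plain /p/, aspirated /pʰ/.
dental: plain /t̪/, aspirated /t̪ʰ/.
alveolar: plain /t/, aspirated /tʰ/.
velar: plain /k/, aspirated —.
Every place of articulation has an aspirated member except velar, where /kʰ/ would be expected.

velar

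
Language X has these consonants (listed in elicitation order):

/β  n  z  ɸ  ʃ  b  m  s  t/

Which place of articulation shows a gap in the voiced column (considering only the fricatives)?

postalveolar

bilabial: voiceless /ɸ/, voiced /β/.
alveolar: voiceless /s/, voiced /z/.
postalveolar: voiceless /ʃ/, voiced —.
Every place of articulation has a voiced member except postalveolar, where /ʒ/ would be expected.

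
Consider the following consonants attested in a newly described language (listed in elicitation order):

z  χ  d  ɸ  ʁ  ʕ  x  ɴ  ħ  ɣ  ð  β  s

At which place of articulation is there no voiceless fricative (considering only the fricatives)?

place of articulation  voiceless  voiced  
bilabial          ɸ         β       
dental            —         ð       
alveolar          s         z       
velar             x         ɣ       
uvular            χ         ʁ       
pharyngeal        ħ         ʕ       
Every place of articulation has a voiceless member except dental, where /θ/ would be expected.

dental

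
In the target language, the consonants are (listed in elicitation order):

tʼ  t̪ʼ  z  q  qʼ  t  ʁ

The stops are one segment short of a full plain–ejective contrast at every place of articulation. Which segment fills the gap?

Plain: /t/ (alveolar), /q/ (uvular).
Ejective: /t̪ʼ/ (dental), /tʼ/ (alveolar), /qʼ/ (uvular).
The dental row has no plain member, so the gap is the plain dental stop /t̪/.

/t̪/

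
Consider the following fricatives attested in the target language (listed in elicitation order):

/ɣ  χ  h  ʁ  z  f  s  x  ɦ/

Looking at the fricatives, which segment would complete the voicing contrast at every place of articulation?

Voiceless: /f/ (labiodental), /s/ (alveolar), /x/ (velar), /χ/ (uvular), /h/ (glottal).
Voiced: /z/ (alveolar), /ɣ/ (velar), /ʁ/ (uvular), /ɦ/ (glottal).
The labiodental row has no voiced member, so the gap is the voiced labiodental fricative /v/.

/v/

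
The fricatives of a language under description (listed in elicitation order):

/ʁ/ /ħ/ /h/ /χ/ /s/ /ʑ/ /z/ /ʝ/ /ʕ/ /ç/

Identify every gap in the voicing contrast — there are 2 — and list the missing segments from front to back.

/ɕ/, /ɦ/

alveolar: voiceless /s/, voiced /z/.
alveolo-palatal: voiceless —, voiced /ʑ/.
palatal: voiceless /ç/, voiced /ʝ/.
uvular: voiceless /χ/, voiced /ʁ/.
pharyngeal: voiceless /ħ/, voiced /ʕ/.
glottal: voiceless /h/, voiced —.
Gaps, from front to back: alveolo-palatal lacks voiceless (/ɕ/); glottal lacks voiced (/ɦ/).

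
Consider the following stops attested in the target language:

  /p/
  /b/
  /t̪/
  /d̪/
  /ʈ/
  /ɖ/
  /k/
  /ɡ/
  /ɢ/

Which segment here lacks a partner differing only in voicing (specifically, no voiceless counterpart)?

/ɢ/

Bilabial: /p/ ~ /b/
Dental: /t̪/ ~ /d̪/
Retroflex: /ʈ/ ~ /ɖ/
Velar: /k/ ~ /ɡ/
Uvular: only /ɢ/ (voiced); no voiceless partner.
So /ɢ/ is the unpaired segment.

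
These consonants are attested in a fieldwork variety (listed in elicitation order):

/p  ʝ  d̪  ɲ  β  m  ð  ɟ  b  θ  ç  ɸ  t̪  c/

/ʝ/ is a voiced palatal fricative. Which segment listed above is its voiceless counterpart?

/ç/

The voiceless counterpart is a voiceless palatal fricative — in this inventory, /ç/.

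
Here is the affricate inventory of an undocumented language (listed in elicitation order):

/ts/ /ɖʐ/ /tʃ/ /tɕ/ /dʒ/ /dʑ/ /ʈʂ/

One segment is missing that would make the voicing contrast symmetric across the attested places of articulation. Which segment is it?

place of articulation  voiceless  voiced  
alveolar          ts        —       
postalveolar      tʃ        dʒ      
retroflex         ʈʂ        ɖʐ      
alveolo-palatal   tɕ        dʑ      
The alveolar row has no voiced member, so the gap is the voiced alveolar affricate /dz/.

/dz/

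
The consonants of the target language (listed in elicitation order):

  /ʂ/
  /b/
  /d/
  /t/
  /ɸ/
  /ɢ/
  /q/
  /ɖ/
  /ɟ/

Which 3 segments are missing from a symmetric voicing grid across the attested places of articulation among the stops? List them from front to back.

place of articulation  voiceless  voiced  
bilabial          —         b       
alveolar          t         d       
retroflex         —         ɖ       
palatal           —         ɟ       
uvular            q         ɢ       
Gaps, from front to back: bilabial lacks voiceless (/p/); retroflex lacks voiceless (/ʈ/); palatal lacks voiceless (/c/).

/p/, /ʈ/, /c/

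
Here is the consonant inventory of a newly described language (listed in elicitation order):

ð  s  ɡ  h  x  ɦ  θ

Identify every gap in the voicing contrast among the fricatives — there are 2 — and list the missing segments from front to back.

Voiceless: /θ/ (dental), /s/ (alveolar), /x/ (velar), /h/ (glottal).
Voiced: /ð/ (dental), /ɦ/ (glottal).
Gaps, from front to back: alveolar lacks voiced (/z/); velar lacks voiced (/ɣ/).

/z/, /ɣ/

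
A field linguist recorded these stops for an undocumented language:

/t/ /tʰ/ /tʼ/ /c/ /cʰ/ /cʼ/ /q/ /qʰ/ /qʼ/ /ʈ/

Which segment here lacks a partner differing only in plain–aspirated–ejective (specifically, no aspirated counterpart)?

Alveolar: /t/ ~ /tʰ/ ~ /tʼ/
Palatal: /c/ ~ /cʰ/ ~ /cʼ/
Uvular: /q/ ~ /qʰ/ ~ /qʼ/
Retroflex: only /ʈ/ (plain); no aspirated partner.
So /ʈ/ is the unpaired segment.

/ʈ/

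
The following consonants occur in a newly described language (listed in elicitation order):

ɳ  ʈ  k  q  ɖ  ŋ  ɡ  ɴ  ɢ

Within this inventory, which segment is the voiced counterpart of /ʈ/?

/ɖ/

/ʈ/ is a voiceless retroflex stop.
The voiced counterpart is a voiced retroflex stop — in this inventory, /ɖ/.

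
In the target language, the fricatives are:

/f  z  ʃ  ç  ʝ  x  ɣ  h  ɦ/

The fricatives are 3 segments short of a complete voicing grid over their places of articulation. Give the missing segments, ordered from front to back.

/v/, /s/, /ʒ/

Voiceless: /f/ (labiodental), /ʃ/ (postalveolar), /ç/ (palatal), /x/ (velar), /h/ (glottal).
Voiced: /z/ (alveolar), /ʝ/ (palatal), /ɣ/ (velar), /ɦ/ (glottal).
Gaps, from front to back: labiodental lacks voiced (/v/); alveolar lacks voiceless (/s/); postalveolar lacks voiced (/ʒ/).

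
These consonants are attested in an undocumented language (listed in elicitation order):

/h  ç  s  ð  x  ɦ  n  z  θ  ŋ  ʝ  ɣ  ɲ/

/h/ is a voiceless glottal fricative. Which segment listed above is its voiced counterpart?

The voiced counterpart is a voiced glottal fricative — in this inventory, /ɦ/.

/ɦ/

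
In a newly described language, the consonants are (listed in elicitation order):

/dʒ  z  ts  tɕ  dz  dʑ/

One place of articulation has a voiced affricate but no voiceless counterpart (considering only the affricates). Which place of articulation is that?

alveolar: voiceless /ts/, voiced /dz/.
postalveolar: voiceless —, voiced /dʒ/.
alveolo-palatal: voiceless /tɕ/, voiced /dʑ/.
Every place of articulation has a voiceless member except postalveolar, where /tʃ/ would be expected.

postalveolar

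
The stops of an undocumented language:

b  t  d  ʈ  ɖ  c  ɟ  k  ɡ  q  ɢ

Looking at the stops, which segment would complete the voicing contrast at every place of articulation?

/p/

bilabial: voiceless —, voiced /b/.
alveolar: voiceless /t/, voiced /d/.
retroflex: voiceless /ʈ/, voiced /ɖ/.
palatal: voiceless /c/, voiced /ɟ/.
velar: voiceless /k/, voiced /ɡ/.
uvular: voiceless /q/, voiced /ɢ/.
The bilabial row has no voiceless member, so the gap is the voiceless bilabial stop /p/.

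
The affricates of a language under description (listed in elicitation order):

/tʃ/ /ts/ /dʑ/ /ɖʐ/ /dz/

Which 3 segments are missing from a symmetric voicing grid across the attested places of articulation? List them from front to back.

alveolar: voiceless /ts/, voiced /dz/.
postalveolar: voiceless /tʃ/, voiced —.
retroflex: voiceless —, voiced /ɖʐ/.
alveolo-palatal: voiceless —, voiced /dʑ/.
Gaps, from front to back: postalveolar lacks voiced (/dʒ/); retroflex lacks voiceless (/ʈʂ/); alveolo-palatal lacks voiceless (/tɕ/).

/dʒ/, /ʈʂ/, /tɕ/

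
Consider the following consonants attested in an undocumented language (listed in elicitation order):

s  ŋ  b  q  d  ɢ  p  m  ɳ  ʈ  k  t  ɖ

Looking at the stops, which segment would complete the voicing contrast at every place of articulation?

/ɡ/

place of articulation  voiceless  voiced  
bilabial          p         b       
alveolar          t         d       
retroflex         ʈ         ɖ       
velar             k         —       
uvular            q         ɢ       
The velar row has no voiced member, so the gap is the voiced velar stop /ɡ/.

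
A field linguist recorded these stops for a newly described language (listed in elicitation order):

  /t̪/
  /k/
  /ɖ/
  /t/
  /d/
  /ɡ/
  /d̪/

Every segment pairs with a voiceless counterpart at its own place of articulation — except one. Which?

Dental: /t̪/ ~ /d̪/
Alveolar: /t/ ~ /d/
Velar: /k/ ~ /ɡ/
Retroflex: only /ɖ/ (voiced); no voiceless partner.
So /ɖ/ is the unpaired segment.

/ɖ/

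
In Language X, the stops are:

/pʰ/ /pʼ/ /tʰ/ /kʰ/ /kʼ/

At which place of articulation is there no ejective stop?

alveolar

bilabial: aspirated /pʰ/, ejective /pʼ/.
alveolar: aspirated /tʰ/, ejective —.
velar: aspirated /kʰ/, ejective /kʼ/.
Every place of articulation has an ejective member except alveolar, where /tʼ/ would be expected.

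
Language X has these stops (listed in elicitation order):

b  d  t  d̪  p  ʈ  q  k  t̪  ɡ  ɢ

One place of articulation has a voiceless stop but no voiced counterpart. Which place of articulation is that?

retroflex

place of articulation  voiceless  voiced  
bilabial          p         b       
dental            t̪        d̪      
alveolar          t         d       
retroflex         ʈ         —       
velar             k         ɡ       
uvular            q         ɢ       
Every place of articulation has a voiced member except retroflex, where /ɖ/ would be expected.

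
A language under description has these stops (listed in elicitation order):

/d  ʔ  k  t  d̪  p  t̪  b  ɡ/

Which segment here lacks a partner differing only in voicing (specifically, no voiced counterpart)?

/ʔ/

Bilabial: /p/ ~ /b/
Dental: /t̪/ ~ /d̪/
Alveolar: /t/ ~ /d/
Velar: /k/ ~ /ɡ/
Glottal: only /ʔ/ (voiceless); no voiced partner.
So /ʔ/ is the unpaired segment.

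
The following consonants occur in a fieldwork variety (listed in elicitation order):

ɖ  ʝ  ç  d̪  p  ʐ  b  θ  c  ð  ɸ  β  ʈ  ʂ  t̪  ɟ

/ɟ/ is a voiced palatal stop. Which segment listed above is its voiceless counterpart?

The voiceless counterpart is a voiceless palatal stop — in this inventory, /c/.

/c/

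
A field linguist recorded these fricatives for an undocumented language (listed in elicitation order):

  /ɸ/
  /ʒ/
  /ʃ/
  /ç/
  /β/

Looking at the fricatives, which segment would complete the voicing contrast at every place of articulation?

/ʝ/

bilabial: voiceless /ɸ/, voiced /β/.
postalveolar: voiceless /ʃ/, voiced /ʒ/.
palatal: voiceless /ç/, voiced —.
The palatal row has no voiced member, so the gap is the voiced palatal fricative /ʝ/.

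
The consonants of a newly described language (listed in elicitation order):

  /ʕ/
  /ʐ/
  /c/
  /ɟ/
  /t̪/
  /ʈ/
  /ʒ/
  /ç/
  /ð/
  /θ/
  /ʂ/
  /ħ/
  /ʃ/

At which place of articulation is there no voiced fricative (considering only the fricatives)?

dental: voiceless /θ/, voiced /ð/.
postalveolar: voiceless /ʃ/, voiced /ʒ/.
retroflex: voiceless /ʂ/, voiced /ʐ/.
palatal: voiceless /ç/, voiced —.
pharyngeal: voiceless /ħ/, voiced /ʕ/.
Every place of articulation has a voiced member except palatal, where /ʝ/ would be expected.

palatal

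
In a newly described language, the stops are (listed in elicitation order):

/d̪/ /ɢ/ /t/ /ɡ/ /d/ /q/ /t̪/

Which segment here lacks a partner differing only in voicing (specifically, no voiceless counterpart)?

/ɡ/

Dental: /t̪/ ~ /d̪/
Alveolar: /t/ ~ /d/
Uvular: /q/ ~ /ɢ/
Velar: only /ɡ/ (voiced); no voiceless partner.
So /ɡ/ is the unpaired segment.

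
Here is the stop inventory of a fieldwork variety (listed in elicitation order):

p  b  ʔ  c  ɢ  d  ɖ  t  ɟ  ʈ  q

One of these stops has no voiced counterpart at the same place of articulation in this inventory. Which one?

Bilabial: /p/ ~ /b/
Alveolar: /t/ ~ /d/
Retroflex: /ʈ/ ~ /ɖ/
Palatal: /c/ ~ /ɟ/
Uvular: /q/ ~ /ɢ/
Glottal: only /ʔ/ (voiceless); no voiced partner.
So /ʔ/ is the unpaired segment.

/ʔ/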